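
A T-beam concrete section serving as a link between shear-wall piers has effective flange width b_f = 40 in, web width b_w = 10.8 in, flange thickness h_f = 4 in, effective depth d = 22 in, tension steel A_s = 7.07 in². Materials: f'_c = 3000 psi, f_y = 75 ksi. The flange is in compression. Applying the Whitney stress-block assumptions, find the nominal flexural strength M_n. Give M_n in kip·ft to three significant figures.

Tension: T = A_s f_y = 7.07 × 75 = 530.25 kips.
Try a within the flange: a = T/(0.85 f'_c b_f) = 530.25/(0.85 × 3 × 40) = 5.199 in.
a = 5.199 > h_f = 4 in: the block extends into the web. Split into flange-overhang and web parts.
C_f = 0.85 f'_c (b_f − b_w) h_f = 0.85 × 3 × (40 − 10.8) × 4 = 297.8 kips.
Remaining web compression depth: a_w = (T − C_f)/(0.85 f'_c b_w) = (530.25 − 297.8)/(0.85 × 3 × 10.8) = 8.440 in.
M_n = C_f(d − h_f/2) + (T − C_f)(d − a_w/2) = 297.8 × (22 − 2) + 232.45 × (22 − 4.22) = 5956.0 + 4133.0 = 10089.0 kip·in.
M_n = 10089.0/12 = 840.75 kip·ft.

M_n ≈ 841 kip·ft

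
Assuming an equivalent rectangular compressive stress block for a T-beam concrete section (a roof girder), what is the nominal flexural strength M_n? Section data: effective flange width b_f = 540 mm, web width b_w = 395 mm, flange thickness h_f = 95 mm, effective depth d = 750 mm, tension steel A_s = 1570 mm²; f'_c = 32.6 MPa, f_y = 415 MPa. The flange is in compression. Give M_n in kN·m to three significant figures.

Tension: T = A_s f_y = 1570 × 415 = 651550 N.
Try a within the flange: a = T/(0.85 f'_c b_f) = 651550/(0.85 × 32.6 × 540) = 43.54 mm.
Since a = 43.54 ≤ h_f = 95 mm, the stress block lies entirely in the flange; analyse as a rectangular beam of width b_f.
M_n = T(d − a/2) = 651550 × (750 − 21.77) = 474.48 × 10⁶ N·mm.
M_n = 474.48 kN·m.

M_n ≈ 474 kN·m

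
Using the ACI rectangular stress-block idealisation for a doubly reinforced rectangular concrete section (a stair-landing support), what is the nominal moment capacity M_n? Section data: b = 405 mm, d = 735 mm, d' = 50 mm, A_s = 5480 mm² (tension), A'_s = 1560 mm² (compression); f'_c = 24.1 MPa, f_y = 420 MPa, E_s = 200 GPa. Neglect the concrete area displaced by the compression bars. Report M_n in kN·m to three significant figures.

Assume both tension and compression steel yield.
Net tension couple steel: A_s − A'_s = 3920 mm².
a = (A_s − A'_s) f_y / (0.85 f'_c b) = 1646400/(0.85 × 24.1 × 405) = 198.45 mm.
c = a/β₁ = 198.45/0.85 = 233.47 mm; ε'_s = 0.003(c − d')/c = 0.0024 ≥ f_y/E_s = 0.0021, so compression steel does yield.
M_n = (A_s − A'_s) f_y (d − a/2) + A'_s f_y (d − d') = [1646400 × (735 − 99.225) + 655200 × (735 − 50)] × 10⁻⁶ = 1046.74 + 448.81 = 1495.55 kN·m.

M_n ≈ 1500 kN·m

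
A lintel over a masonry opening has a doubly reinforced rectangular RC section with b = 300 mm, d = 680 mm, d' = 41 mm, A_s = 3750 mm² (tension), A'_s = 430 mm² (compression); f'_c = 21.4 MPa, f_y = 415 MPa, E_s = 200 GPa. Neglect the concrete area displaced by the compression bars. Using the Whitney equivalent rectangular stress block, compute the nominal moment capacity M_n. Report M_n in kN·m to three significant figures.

Assume both tension and compression steel yield.
Net tension couple steel: A_s − A'_s = 3320 mm².
a = (A_s − A'_s) f_y / (0.85 f'_c b) = 1377800/(0.85 × 21.4 × 300) = 252.48 mm.
c = a/β₁ = 252.48/0.85 = 297.04 mm; ε'_s = 0.003(c − d')/c = 0.0026 ≥ f_y/E_s = 0.0021, so compression steel does yield.
M_n = (A_s − A'_s) f_y (d − a/2) + A'_s f_y (d − d') = [1377800 × (680 − 126.24) + 178450 × (680 − 41)] × 10⁻⁶ = 762.97 + 114.03 = 877.00 kN·m.

M_n ≈ 877 kN·m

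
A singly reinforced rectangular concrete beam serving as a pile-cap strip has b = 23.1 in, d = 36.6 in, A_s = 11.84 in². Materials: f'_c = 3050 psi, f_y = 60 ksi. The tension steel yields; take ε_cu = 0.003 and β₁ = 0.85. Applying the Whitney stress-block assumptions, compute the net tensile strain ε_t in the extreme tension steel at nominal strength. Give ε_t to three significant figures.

a = A_s f_y/(0.85 f'_c b) = 11.862 in.
β₁ = 0.85, so c = a/β₁ = 11.862/0.85 = 13.955 in.
From the linear strain diagram with ε_cu = 0.003: ε_t = 0.003 (d − c)/c = 0.003 × (36.6 − 13.955)/13.955 = 0.00487.
ε_t is between 0.004 and 0.005 — transition zone.

ε_t ≈ 0.00487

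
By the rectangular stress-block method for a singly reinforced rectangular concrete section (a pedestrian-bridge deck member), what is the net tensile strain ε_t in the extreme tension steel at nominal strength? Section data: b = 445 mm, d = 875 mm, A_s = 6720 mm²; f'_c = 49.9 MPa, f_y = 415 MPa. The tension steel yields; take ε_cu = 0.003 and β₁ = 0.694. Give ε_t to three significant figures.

a = A_s f_y/(0.85 f'_c b) = 147.75 mm.
β₁ = 0.694, so c = a/β₁ = 147.75/0.694 = 212.90 mm.
From the linear strain diagram with ε_cu = 0.003: ε_t = 0.003 (d − c)/c = 0.003 × (875 − 212.90)/212.90 = 0.00933.
Since ε_t ≥ 0.005, the section is tension-controlled.

ε_t ≈ 0.00933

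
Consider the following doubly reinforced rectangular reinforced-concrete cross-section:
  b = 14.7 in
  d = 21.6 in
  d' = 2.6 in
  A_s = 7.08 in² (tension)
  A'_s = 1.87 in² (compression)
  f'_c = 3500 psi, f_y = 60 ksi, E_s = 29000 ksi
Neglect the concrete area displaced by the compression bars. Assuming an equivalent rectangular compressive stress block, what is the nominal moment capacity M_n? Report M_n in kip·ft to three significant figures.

M_n ≈ 647 kip·ft

Assume both steels yield.
a = (A_s − A'_s) f_y/(0.85 f'_c b) = (7.08 − 1.87) × 60/(0.85 × 3.5 × 14.7) = 7.148 in.
c = a/β₁ = 7.148/0.85 = 8.409 in; ε'_s = 0.003(c − d')/c = 0.0021 ≥ ε_y = 0.0021, so the compression steel yields.
M_n = (A_s − A'_s) f_y (d − a/2) + A'_s f_y (d − d') = 312.6 × (21.6 − 3.574) + 112.2 × (21.6 − 2.6) = 5634.9 + 2131.8 = 7766.7 kip·in = 7766.7/12 = 647.23 kip·ft.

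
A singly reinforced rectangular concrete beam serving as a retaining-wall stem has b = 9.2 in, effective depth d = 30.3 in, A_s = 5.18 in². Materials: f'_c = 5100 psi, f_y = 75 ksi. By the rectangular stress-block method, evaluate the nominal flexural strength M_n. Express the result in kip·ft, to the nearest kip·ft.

T = A_s f_y = 5.18 × 75 = 388.5 kips.
a = T/(0.85 f'_c b) = 388.5/(0.85 × 5.1 × 9.2) = 9.741 in.
M_n = T(d − a/2) = 388.5 × (30.3 − 4.8705) = 9879.4 kip·in = 9879.4/12 = 823.28 kip·ft.

M_n ≈ 823 kip·ft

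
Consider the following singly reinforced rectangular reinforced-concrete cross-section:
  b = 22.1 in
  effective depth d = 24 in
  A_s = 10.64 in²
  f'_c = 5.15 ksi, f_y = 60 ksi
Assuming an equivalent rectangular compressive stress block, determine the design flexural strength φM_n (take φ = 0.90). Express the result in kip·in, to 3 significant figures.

T = A_s f_y = 10.64 × 60 = 638.4 kips.
a = T/(0.85 f'_c b) = 638.4/(0.85 × 5.15 × 22.1) = 6.599 in.
M_n = T(d − a/2) = 638.4 × (24 − 3.2995) = 13215.2 kip·in.
φM_n = 0.90 × 13215.2 = 11893.7 kip·in.

φM_n ≈ 11900 kip·in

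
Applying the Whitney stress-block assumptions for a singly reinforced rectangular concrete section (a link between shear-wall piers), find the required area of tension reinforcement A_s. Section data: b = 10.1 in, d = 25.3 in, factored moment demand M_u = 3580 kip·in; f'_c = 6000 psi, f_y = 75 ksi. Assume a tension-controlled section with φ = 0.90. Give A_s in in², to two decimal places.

M_n = M_u/φ = 3580/0.90 = 3977.78 kip·in.
From M_n = 0.85 f'_c a b (d − a/2):
a = d − √(d² − 2M_n/(0.85 f'_c b)) = 25.3 − √(25.3² − 2 × 3977.78/(0.85 × 6 × 10.1)) = 3.263 in.
A_s = 0.85 f'_c a b / f_y = 0.85 × 6 × 3.263 × 10.1 / 75 = 2.241 in².

A_s ≈ 2.24 in²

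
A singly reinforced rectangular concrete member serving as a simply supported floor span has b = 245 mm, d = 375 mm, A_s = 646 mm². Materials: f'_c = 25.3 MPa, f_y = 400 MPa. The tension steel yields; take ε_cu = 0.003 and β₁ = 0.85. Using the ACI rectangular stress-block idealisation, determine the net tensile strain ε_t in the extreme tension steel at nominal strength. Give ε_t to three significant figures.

ε_t ≈ 0.0165

a = A_s f_y/(0.85 f'_c b) = 49.04 mm.
β₁ = 0.85, so c = a/β₁ = 49.04/0.85 = 57.69 mm.
From the linear strain diagram with ε_cu = 0.003: ε_t = 0.003 (d − c)/c = 0.003 × (375 − 57.69)/57.69 = 0.0165.
Since ε_t ≥ 0.005, the section is tension-controlled.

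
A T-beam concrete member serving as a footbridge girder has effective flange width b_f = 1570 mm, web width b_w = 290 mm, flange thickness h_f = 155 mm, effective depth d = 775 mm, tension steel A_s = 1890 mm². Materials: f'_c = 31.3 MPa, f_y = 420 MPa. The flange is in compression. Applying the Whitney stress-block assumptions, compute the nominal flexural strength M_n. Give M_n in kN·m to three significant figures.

Tension: T = A_s f_y = 1890 × 420 = 793800 N.
Try a within the flange: a = T/(0.85 f'_c b_f) = 793800/(0.85 × 31.3 × 1570) = 19.00 mm.
Since a = 19.00 ≤ h_f = 155 mm, the stress block lies entirely in the flange; analyse as a rectangular beam of width b_f.
M_n = T(d − a/2) = 793800 × (775 − 9.5) = 607.65 × 10⁶ N·mm.
M_n = 607.65 kN·m.

M_n ≈ 608 kN·m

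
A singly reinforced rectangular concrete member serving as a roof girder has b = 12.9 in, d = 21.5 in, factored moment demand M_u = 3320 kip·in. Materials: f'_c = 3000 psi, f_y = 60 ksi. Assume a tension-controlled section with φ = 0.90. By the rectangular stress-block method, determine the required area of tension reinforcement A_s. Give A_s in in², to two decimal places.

M_n = M_u/φ = 3320/0.90 = 3688.89 kip·in.
From M_n = 0.85 f'_c a b (d − a/2):
a = d − √(d² − 2M_n/(0.85 f'_c b)) = 21.5 − √(21.5² − 2 × 3688.89/(0.85 × 3 × 12.9)) = 6.074 in.
A_s = 0.85 f'_c a b / f_y = 0.85 × 3 × 6.074 × 12.9 / 60 = 3.330 in².

A_s ≈ 3.33 in²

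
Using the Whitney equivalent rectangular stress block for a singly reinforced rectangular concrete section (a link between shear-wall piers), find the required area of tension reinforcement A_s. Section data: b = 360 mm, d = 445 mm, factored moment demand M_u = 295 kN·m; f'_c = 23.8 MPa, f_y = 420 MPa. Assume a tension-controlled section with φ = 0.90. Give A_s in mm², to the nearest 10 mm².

A_s ≈ 2020 mm²

M_n = M_u/φ = 295/0.90 = 327.778 kN·m.
With M_n = 0.85 f'_c a b (d − a/2), solve the quadratic for a:
a = d − √(d² − 2M_n/(0.85 f'_c b)) = 445 − √(445² − 2 × 327.778×10⁶/(0.85 × 23.8 × 360)) = 116.35 mm.
A_s = 0.85 f'_c a b / f_y = 0.85 × 23.8 × 116.35 × 360 / 420 = 2017.5 mm².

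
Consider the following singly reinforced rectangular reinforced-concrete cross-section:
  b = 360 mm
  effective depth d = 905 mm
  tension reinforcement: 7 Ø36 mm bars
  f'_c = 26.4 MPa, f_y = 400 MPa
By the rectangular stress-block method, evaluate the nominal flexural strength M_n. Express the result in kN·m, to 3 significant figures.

M_n ≈ 2080 kN·m

A_s = 7 × 1018 = 7126 mm².
T = A_s f_y = 7126 × 400 = 2850400 N = 2850.4 kN.
From C = T: a = T/(0.85 f'_c b) = 2850400/(0.85 × 26.4 × 360) = 352.84 mm.
M_n = T(d − a/2) = 2850.4 kN × (905 − 176.42) mm = 2076.74 kN·m.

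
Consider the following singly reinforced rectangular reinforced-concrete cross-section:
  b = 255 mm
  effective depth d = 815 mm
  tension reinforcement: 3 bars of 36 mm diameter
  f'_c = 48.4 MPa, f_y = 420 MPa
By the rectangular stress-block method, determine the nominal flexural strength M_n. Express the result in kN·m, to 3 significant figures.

M_n ≈ 967 kN·m

A_s = 3 × 1018 = 3054 mm².
T = A_s f_y = 3054 × 420 = 1282680 N = 1282.68 kN.
From C = T: a = T/(0.85 f'_c b) = 1282680/(0.85 × 48.4 × 255) = 122.27 mm.
M_n = T(d − a/2) = 1282.68 kN × (815 − 61.135) mm = 966.97 kN·m.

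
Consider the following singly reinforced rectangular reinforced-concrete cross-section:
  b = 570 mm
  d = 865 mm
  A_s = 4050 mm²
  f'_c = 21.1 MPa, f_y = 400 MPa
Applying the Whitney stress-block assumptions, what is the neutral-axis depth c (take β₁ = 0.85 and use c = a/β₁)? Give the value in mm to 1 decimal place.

T = A_s f_y = 4050 × 400 = 1620000 N = 1620 kN.
Setting C = 0.85 f'_c a b equal to T: a = 1620000/(0.85 × 21.1 × 570) = 158.467 mm.
With β₁ = 0.85, c = a/β₁ = 158.467/0.85 = 186.4 mm.

c ≈ 186.4 mm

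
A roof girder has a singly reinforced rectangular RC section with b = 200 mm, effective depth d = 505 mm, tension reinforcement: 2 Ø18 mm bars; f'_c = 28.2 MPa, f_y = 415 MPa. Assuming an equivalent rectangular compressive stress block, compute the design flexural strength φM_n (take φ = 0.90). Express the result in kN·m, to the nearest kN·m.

A_s = 2 × 254 = 508 mm².
T = A_s f_y = 508 × 415 = 210820 N = 210.82 kN.
From C = T: a = T/(0.85 f'_c b) = 210820/(0.85 × 28.2 × 200) = 43.98 mm.
M_n = T(d − a/2) = 210.82 kN × (505 − 21.99) mm = 101.83 kN·m.
φM_n = 0.90 × 101.83 = 91.65 kN·m.

φM_n ≈ 92 kN·m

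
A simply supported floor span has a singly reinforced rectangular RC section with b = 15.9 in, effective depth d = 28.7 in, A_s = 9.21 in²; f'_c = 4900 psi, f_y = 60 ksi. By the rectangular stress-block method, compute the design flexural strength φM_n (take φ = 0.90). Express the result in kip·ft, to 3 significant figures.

φM_n ≈ 1020 kip·ft

T = A_s f_y = 9.21 × 60 = 552.6 kips.
a = T/(0.85 f'_c b) = 552.6/(0.85 × 4.9 × 15.9) = 8.344 in.
M_n = T(d − a/2) = 552.6 × (28.7 − 4.172) = 13554.2 kip·in = 13554.2/12 = 1129.52 kip·ft.
φM_n = 0.90 × 1129.52 = 1016.57 kip·ft.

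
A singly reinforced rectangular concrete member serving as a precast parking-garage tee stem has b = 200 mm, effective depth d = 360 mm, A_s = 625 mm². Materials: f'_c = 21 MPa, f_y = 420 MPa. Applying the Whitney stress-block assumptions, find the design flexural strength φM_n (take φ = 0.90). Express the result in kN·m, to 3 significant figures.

T = A_s f_y = 625 × 420 = 262500 N = 262.5 kN.
From C = T: a = T/(0.85 f'_c b) = 262500/(0.85 × 21 × 200) = 73.53 mm.
M_n = T(d − a/2) = 262.5 kN × (360 − 36.765) mm = 84.85 kN·m.
φM_n = 0.90 × 84.85 = 76.37 kN·m.

φM_n ≈ 76.4 kN·m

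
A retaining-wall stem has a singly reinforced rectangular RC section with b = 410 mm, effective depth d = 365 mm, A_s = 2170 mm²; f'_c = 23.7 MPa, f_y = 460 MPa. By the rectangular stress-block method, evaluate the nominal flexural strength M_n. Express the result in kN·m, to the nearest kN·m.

M_n ≈ 304 kN·m

T = A_s f_y = 2170 × 460 = 998200 N = 998.2 kN.
From C = T: a = T/(0.85 f'_c b) = 998200/(0.85 × 23.7 × 410) = 120.86 mm.
M_n = T(d − a/2) = 998.2 kN × (365 − 60.43) mm = 304.02 kN·m.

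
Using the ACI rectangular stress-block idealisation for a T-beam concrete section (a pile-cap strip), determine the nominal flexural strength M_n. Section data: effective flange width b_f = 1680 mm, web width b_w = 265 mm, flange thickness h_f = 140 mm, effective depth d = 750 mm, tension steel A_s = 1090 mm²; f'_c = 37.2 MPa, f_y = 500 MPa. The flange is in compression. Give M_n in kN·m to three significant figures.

Tension: T = A_s f_y = 1090 × 500 = 545000 N.
Try a within the flange: a = T/(0.85 f'_c b_f) = 545000/(0.85 × 37.2 × 1680) = 10.26 mm.
Since a = 10.26 ≤ h_f = 140 mm, the stress block lies entirely in the flange; analyse as a rectangular beam of width b_f.
M_n = T(d − a/2) = 545000 × (750 − 5.13) = 405.95 × 10⁶ N·mm.
M_n = 405.95 kN·m.

M_n ≈ 406 kN·m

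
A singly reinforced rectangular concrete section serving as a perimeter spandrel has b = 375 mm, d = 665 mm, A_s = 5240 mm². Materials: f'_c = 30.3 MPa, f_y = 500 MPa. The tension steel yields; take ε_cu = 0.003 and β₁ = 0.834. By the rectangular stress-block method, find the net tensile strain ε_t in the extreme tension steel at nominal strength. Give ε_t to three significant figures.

ε_t ≈ 0.00313

a = A_s f_y/(0.85 f'_c b) = 271.27 mm.
β₁ = 0.834, so c = a/β₁ = 271.27/0.834 = 325.26 mm.
From the linear strain diagram with ε_cu = 0.003: ε_t = 0.003 (d − c)/c = 0.003 × (665 − 325.26)/325.26 = 0.00313.
ε_t < 0.004 — the section is over-reinforced for flexure under ACI limits.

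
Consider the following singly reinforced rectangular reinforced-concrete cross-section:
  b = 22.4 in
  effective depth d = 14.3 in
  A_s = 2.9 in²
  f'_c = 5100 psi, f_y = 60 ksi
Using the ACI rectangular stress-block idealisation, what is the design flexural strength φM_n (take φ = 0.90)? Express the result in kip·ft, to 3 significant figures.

T = A_s f_y = 2.9 × 60 = 174 kips.
a = T/(0.85 f'_c b) = 174/(0.85 × 5.1 × 22.4) = 1.792 in.
M_n = T(d − a/2) = 174 × (14.3 − 0.896) = 2332.3 kip·in = 2332.3/12 = 194.36 kip·ft.
φM_n = 0.90 × 194.36 = 174.92 kip·ft.

φM_n ≈ 175 kip·ft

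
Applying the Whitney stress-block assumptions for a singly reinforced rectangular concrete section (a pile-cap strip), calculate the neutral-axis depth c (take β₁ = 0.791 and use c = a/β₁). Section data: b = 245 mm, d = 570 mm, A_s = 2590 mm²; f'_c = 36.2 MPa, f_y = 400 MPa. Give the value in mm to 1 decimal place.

T = A_s f_y = 2590 × 400 = 1036000 N = 1036 kN.
Setting C = 0.85 f'_c a b equal to T: a = 1036000/(0.85 × 36.2 × 245) = 137.425 mm.
With β₁ = 0.791, c = a/β₁ = 137.425/0.791 = 173.7 mm.

c ≈ 173.7 mm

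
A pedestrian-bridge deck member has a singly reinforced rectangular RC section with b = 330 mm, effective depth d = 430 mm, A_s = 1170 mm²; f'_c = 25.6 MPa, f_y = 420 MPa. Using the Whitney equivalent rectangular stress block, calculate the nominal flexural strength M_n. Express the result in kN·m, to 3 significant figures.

M_n ≈ 194 kN·m

T = A_s f_y = 1170 × 420 = 491400 N = 491.4 kN.
From C = T: a = T/(0.85 f'_c b) = 491400/(0.85 × 25.6 × 330) = 68.43 mm.
M_n = T(d − a/2) = 491.4 kN × (430 − 34.215) mm = 194.49 kN·m.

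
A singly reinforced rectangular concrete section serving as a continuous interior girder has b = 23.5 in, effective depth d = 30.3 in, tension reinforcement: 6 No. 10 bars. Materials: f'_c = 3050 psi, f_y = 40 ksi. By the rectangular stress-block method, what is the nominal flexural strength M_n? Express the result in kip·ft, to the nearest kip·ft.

M_n ≈ 706 kip·ft

A_s = 6 × 1.27 = 7.62 in².
T = A_s f_y = 7.62 × 40 = 304.8 kips.
a = T/(0.85 f'_c b) = 304.8/(0.85 × 3.05 × 23.5) = 5.003 in.
M_n = T(d − a/2) = 304.8 × (30.3 − 2.5015) = 8473.0 kip·in = 8473.0/12 = 706.08 kip·ft.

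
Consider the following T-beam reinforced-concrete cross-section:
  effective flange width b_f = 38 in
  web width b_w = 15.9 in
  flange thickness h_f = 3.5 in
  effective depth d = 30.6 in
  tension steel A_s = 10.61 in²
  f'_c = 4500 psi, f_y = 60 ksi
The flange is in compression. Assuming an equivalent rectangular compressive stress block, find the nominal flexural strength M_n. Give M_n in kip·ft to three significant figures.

M_n ≈ 1500 kip·ft

Tension: T = A_s f_y = 10.61 × 60 = 636.6 kips.
Try a within the flange: a = T/(0.85 f'_c b_f) = 636.6/(0.85 × 4.5 × 38) = 4.380 in.
a = 4.380 > h_f = 3.5 in: the block extends into the web. Split into flange-overhang and web parts.
C_f = 0.85 f'_c (b_f − b_w) h_f = 0.85 × 4.5 × (38 − 15.9) × 3.5 = 295.9 kips.
Remaining web compression depth: a_w = (T − C_f)/(0.85 f'_c b_w) = (636.6 − 295.9)/(0.85 × 4.5 × 15.9) = 5.602 in.
M_n = C_f(d − h_f/2) + (T − C_f)(d − a_w/2) = 295.9 × (30.6 − 1.75) + 340.7 × (30.6 − 2.801) = 8536.7 + 9471.1 = 18007.8 kip·in.
M_n = 18007.8/12 = 1500.65 kip·ft.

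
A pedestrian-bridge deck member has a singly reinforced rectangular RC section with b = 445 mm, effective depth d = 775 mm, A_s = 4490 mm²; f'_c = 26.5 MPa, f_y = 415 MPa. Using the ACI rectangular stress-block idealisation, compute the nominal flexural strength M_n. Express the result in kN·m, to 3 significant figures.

T = A_s f_y = 4490 × 415 = 1863350 N = 1863.35 kN.
From C = T: a = T/(0.85 f'_c b) = 1863350/(0.85 × 26.5 × 445) = 185.90 mm.
M_n = T(d − a/2) = 1863.35 kN × (775 − 92.95) mm = 1270.90 kN·m.

M_n ≈ 1270 kN·m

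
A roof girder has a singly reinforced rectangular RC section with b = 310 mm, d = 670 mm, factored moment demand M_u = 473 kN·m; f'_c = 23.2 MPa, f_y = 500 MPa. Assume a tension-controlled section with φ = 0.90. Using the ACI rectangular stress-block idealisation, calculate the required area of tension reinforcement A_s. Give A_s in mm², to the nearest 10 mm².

M_n = M_u/φ = 473/0.90 = 525.556 kN·m.
With M_n = 0.85 f'_c a b (d − a/2), solve the quadratic for a:
a = d − √(d² − 2M_n/(0.85 f'_c b)) = 670 − √(670² − 2 × 525.556×10⁶/(0.85 × 23.2 × 310)) = 143.73 mm.
A_s = 0.85 f'_c a b / f_y = 0.85 × 23.2 × 143.73 × 310 / 500 = 1757.3 mm².

A_s ≈ 1760 mm²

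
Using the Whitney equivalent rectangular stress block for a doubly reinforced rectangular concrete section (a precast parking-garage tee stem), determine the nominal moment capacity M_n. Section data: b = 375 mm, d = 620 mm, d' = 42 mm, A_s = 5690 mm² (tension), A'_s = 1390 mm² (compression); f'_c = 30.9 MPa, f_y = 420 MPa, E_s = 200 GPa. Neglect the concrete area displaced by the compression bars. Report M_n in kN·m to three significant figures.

M_n ≈ 1290 kN·m

Assume both tension and compression steel yield.
Net tension couple steel: A_s − A'_s = 4300 mm².
a = (A_s − A'_s) f_y / (0.85 f'_c b) = 1806000/(0.85 × 30.9 × 375) = 183.36 mm.
c = a/β₁ = 183.36/0.829 = 221.18 mm; ε'_s = 0.003(c − d')/c = 0.0024 ≥ f_y/E_s = 0.0021, so compression steel does yield.
M_n = (A_s − A'_s) f_y (d − a/2) + A'_s f_y (d − d') = [1806000 × (620 − 91.68) + 583800 × (620 − 42)] × 10⁻⁶ = 954.15 + 337.44 = 1291.59 kN·m.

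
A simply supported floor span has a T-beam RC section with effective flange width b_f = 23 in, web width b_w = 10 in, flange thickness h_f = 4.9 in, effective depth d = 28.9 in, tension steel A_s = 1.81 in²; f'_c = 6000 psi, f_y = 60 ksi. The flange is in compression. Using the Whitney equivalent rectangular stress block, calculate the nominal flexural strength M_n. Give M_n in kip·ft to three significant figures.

M_n ≈ 257 kip·ft

Tension: T = A_s f_y = 1.81 × 60 = 108.6 kips.
Try a within the flange: a = T/(0.85 f'_c b_f) = 108.6/(0.85 × 6 × 23) = 0.926 in.
Since a = 0.926 ≤ h_f = 4.9 in, the stress block lies entirely in the flange; analyse as a rectangular beam of width b_f.
M_n = T(d − a/2) = 108.6 × (28.9 − 0.463) = 3088.3 kip·in.
M_n = 3088.3/12 = 257.36 kip·ft.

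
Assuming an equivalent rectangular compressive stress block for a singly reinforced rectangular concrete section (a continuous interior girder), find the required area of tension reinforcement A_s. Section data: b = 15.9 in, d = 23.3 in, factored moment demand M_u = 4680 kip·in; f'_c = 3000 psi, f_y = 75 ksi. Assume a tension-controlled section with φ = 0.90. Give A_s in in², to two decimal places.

M_n = M_u/φ = 4680/0.90 = 5200 kip·in.
From M_n = 0.85 f'_c a b (d − a/2):
a = d − √(d² − 2M_n/(0.85 f'_c b)) = 23.3 − √(23.3² − 2 × 5200/(0.85 × 3 × 15.9)) = 6.377 in.
A_s = 0.85 f'_c a b / f_y = 0.85 × 3 × 6.377 × 15.9 / 75 = 3.447 in².

A_s ≈ 3.45 in²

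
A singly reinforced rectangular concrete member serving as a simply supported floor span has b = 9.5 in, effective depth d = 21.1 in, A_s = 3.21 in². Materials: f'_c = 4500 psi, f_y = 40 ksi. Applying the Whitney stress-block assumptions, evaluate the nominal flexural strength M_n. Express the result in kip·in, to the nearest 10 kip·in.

T = A_s f_y = 3.21 × 40 = 128.4 kips.
a = T/(0.85 f'_c b) = 128.4/(0.85 × 4.5 × 9.5) = 3.534 in.
M_n = T(d − a/2) = 128.4 × (21.1 − 1.767) = 2482.4 kip·in.

M_n ≈ 2480 kip·in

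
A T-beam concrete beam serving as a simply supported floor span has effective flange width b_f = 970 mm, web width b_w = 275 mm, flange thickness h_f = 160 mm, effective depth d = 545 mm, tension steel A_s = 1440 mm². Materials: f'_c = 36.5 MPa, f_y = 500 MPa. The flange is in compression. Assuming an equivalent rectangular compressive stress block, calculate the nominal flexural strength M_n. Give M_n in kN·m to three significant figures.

Tension: T = A_s f_y = 1440 × 500 = 720000 N.
Try a within the flange: a = T/(0.85 f'_c b_f) = 720000/(0.85 × 36.5 × 970) = 23.92 mm.
Since a = 23.92 ≤ h_f = 160 mm, the stress block lies entirely in the flange; analyse as a rectangular beam of width b_f.
M_n = T(d − a/2) = 720000 × (545 − 11.96) = 383.79 × 10⁶ N·mm.
M_n = 383.79 kN·m.

M_n ≈ 384 kN·m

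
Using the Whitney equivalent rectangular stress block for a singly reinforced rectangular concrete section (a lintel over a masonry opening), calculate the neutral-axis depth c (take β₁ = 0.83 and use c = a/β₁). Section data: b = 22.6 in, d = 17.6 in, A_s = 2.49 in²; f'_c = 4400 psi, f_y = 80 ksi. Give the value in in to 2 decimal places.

c ≈ 2.84 in

T = A_s f_y = 2.49 × 80 = 199.2 kips.
a = T/(0.85 f'_c b) = 199.2/(0.85 × 4.4 × 22.6) = 2.3567 in.
With β₁ = 0.83, c = a/β₁ = 2.3567/0.83 = 2.84 in.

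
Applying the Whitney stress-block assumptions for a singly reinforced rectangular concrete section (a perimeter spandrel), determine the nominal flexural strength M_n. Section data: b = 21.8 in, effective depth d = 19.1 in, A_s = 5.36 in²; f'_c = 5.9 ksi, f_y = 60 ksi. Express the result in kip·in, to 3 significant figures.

T = A_s f_y = 5.36 × 60 = 321.6 kips.
a = T/(0.85 f'_c b) = 321.6/(0.85 × 5.9 × 21.8) = 2.942 in.
M_n = T(d − a/2) = 321.6 × (19.1 − 1.471) = 5669.5 kip·in.

M_n ≈ 5670 kip·in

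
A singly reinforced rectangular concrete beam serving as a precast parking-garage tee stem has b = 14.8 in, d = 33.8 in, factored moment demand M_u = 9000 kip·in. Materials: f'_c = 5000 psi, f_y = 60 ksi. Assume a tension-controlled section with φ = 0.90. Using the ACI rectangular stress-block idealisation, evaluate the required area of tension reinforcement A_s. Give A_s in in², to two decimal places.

M_n = M_u/φ = 9000/0.90 = 10000 kip·in.
From M_n = 0.85 f'_c a b (d − a/2):
a = d − √(d² − 2M_n/(0.85 f'_c b)) = 33.8 − √(33.8² − 2 × 10000/(0.85 × 5 × 14.8)) = 5.086 in.
A_s = 0.85 f'_c a b / f_y = 0.85 × 5 × 5.086 × 14.8 / 60 = 5.332 in².

A_s ≈ 5.33 in²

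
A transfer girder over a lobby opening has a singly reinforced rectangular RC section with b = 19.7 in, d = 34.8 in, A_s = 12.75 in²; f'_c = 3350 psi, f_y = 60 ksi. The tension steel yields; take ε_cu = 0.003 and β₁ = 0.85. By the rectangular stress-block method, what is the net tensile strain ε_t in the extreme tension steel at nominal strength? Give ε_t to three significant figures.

a = A_s f_y/(0.85 f'_c b) = 13.637 in.
β₁ = 0.85, so c = a/β₁ = 13.637/0.85 = 16.044 in.
From the linear strain diagram with ε_cu = 0.003: ε_t = 0.003 (d − c)/c = 0.003 × (34.8 − 16.044)/16.044 = 0.00351.
ε_t < 0.004 — the section is over-reinforced for flexure under ACI limits.

ε_t ≈ 0.00351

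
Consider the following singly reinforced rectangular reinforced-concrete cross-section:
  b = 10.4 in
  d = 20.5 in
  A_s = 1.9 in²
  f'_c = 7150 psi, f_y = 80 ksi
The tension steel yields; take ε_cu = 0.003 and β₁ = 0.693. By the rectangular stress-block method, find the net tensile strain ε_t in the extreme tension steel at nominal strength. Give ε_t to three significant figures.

a = A_s f_y/(0.85 f'_c b) = 2.405 in.
β₁ = 0.693, so c = a/β₁ = 2.405/0.693 = 3.470 in.
From the linear strain diagram with ε_cu = 0.003: ε_t = 0.003 (d − c)/c = 0.003 × (20.5 − 3.470)/3.470 = 0.0147.
Since ε_t ≥ 0.005, the section is tension-controlled.

ε_t ≈ 0.0147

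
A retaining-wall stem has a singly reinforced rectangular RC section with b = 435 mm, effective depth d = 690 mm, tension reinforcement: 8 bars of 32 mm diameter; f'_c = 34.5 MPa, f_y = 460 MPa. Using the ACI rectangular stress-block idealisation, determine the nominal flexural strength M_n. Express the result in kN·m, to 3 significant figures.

A_s = 8 × 804 = 6432 mm².
T = A_s f_y = 6432 × 460 = 2958720 N = 2958.72 kN.
From C = T: a = T/(0.85 f'_c b) = 2958720/(0.85 × 34.5 × 435) = 231.94 mm.
M_n = T(d − a/2) = 2958.72 kN × (690 − 115.97) mm = 1698.39 kN·m.

M_n ≈ 1700 kN·m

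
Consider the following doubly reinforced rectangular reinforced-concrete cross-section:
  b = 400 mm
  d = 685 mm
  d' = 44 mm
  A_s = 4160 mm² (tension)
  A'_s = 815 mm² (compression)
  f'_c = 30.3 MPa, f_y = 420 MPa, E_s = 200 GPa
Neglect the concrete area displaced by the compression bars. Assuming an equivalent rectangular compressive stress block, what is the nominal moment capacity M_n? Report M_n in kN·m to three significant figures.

M_n ≈ 1090 kN·m

Assume both tension and compression steel yield.
Net tension couple steel: A_s − A'_s = 3345 mm².
a = (A_s − A'_s) f_y / (0.85 f'_c b) = 1404900/(0.85 × 30.3 × 400) = 136.37 mm.
c = a/β₁ = 136.37/0.834 = 163.51 mm; ε'_s = 0.003(c − d')/c = 0.0022 ≥ f_y/E_s = 0.0021, so compression steel does yield.
M_n = (A_s − A'_s) f_y (d − a/2) + A'_s f_y (d − d') = [1404900 × (685 − 68.185) + 342300 × (685 − 44)] × 10⁻⁶ = 866.56 + 219.41 = 1085.97 kN·m.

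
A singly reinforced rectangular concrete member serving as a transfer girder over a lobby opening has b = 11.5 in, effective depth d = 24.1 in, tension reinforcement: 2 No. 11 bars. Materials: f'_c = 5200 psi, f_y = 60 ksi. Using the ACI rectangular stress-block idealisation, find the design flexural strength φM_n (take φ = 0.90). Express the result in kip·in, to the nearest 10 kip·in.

A_s = 2 × 1.56 = 3.12 in².
T = A_s f_y = 3.12 × 60 = 187.2 kips.
a = T/(0.85 f'_c b) = 187.2/(0.85 × 5.2 × 11.5) = 3.683 in.
M_n = T(d − a/2) = 187.2 × (24.1 − 1.8415) = 4166.8 kip·in.
φM_n = 0.90 × 4166.8 = 3750.1 kip·in.

φM_n ≈ 3750 kip·in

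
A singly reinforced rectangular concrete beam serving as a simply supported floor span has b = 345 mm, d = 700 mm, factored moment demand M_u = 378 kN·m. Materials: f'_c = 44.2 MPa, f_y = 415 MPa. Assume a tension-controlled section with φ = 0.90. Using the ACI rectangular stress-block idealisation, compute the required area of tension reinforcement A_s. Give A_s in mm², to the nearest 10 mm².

A_s ≈ 1500 mm²

M_n = M_u/φ = 378/0.90 = 420 kN·m.
With M_n = 0.85 f'_c a b (d − a/2), solve the quadratic for a:
a = d − √(d² − 2M_n/(0.85 f'_c b)) = 700 − √(700² − 2 × 420×10⁶/(0.85 × 44.2 × 345)) = 47.93 mm.
A_s = 0.85 f'_c a b / f_y = 0.85 × 44.2 × 47.93 × 345 / 415 = 1497.0 mm².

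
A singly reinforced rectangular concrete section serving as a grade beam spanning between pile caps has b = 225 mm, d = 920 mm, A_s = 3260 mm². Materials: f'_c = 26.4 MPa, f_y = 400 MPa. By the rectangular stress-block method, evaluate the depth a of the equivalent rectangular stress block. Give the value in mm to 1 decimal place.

a ≈ 258.3 mm

T = A_s f_y = 3260 × 400 = 1304000 N = 1304 kN.
Setting C = 0.85 f'_c a b equal to T: a = 1304000/(0.85 × 26.4 × 225) = 258.3 mm.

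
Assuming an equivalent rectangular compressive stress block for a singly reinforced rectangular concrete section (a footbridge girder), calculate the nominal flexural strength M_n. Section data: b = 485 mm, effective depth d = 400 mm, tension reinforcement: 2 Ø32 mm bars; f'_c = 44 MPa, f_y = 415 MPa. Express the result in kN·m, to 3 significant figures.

M_n ≈ 255 kN·m

A_s = 2 × 804 = 1608 mm².
T = A_s f_y = 1608 × 415 = 667320 N = 667.32 kN.
From C = T: a = T/(0.85 f'_c b) = 667320/(0.85 × 44 × 485) = 36.79 mm.
M_n = T(d − a/2) = 667.32 kN × (400 − 18.395) mm = 254.65 kN·m.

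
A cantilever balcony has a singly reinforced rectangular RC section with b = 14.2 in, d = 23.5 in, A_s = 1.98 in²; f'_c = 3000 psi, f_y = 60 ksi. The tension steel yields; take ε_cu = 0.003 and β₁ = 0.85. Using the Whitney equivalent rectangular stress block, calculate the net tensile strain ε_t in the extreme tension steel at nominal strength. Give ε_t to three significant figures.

ε_t ≈ 0.0153

a = A_s f_y/(0.85 f'_c b) = 3.281 in.
β₁ = 0.85, so c = a/β₁ = 3.281/0.85 = 3.860 in.
From the linear strain diagram with ε_cu = 0.003: ε_t = 0.003 (d − c)/c = 0.003 × (23.5 − 3.860)/3.860 = 0.0153.
Since ε_t ≥ 0.005, the section is tension-controlled.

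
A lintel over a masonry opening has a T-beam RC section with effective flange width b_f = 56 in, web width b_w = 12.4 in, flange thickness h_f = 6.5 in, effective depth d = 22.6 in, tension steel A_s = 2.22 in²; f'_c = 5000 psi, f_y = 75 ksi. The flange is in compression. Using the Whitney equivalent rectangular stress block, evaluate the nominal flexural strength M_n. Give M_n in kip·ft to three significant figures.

M_n ≈ 309 kip·ft

Tension: T = A_s f_y = 2.22 × 75 = 166.5 kips.
Try a within the flange: a = T/(0.85 f'_c b_f) = 166.5/(0.85 × 5 × 56) = 0.700 in.
Since a = 0.700 ≤ h_f = 6.5 in, the stress block lies entirely in the flange; analyse as a rectangular beam of width b_f.
M_n = T(d − a/2) = 166.5 × (22.6 − 0.35) = 3704.6 kip·in.
M_n = 3704.6/12 = 308.72 kip·ft.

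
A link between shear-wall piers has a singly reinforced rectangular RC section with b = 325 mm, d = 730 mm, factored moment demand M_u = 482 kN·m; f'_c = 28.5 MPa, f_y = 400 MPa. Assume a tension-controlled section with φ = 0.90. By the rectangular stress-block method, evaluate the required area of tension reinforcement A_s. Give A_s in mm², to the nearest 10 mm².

A_s ≈ 1970 mm²

M_n = M_u/φ = 482/0.90 = 535.556 kN·m.
With M_n = 0.85 f'_c a b (d − a/2), solve the quadratic for a:
a = d − √(d² − 2M_n/(0.85 f'_c b)) = 730 − √(730² − 2 × 535.556×10⁶/(0.85 × 28.5 × 325)) = 100.04 mm.
A_s = 0.85 f'_c a b / f_y = 0.85 × 28.5 × 100.04 × 325 / 400 = 1969.1 mm².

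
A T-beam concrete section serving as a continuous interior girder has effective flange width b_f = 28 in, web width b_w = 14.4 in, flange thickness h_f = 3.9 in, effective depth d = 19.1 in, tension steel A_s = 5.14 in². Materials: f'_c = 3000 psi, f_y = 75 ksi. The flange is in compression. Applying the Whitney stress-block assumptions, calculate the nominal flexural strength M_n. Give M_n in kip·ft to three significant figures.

Tension: T = A_s f_y = 5.14 × 75 = 385.5 kips.
Try a within the flange: a = T/(0.85 f'_c b_f) = 385.5/(0.85 × 3 × 28) = 5.399 in.
a = 5.399 > h_f = 3.9 in: the block extends into the web. Split into flange-overhang and web parts.
C_f = 0.85 f'_c (b_f − b_w) h_f = 0.85 × 3 × (28 − 14.4) × 3.9 = 135.3 kips.
Remaining web compression depth: a_w = (T − C_f)/(0.85 f'_c b_w) = (385.5 − 135.3)/(0.85 × 3 × 14.4) = 6.814 in.
M_n = C_f(d − h_f/2) + (T − C_f)(d − a_w/2) = 135.3 × (19.1 − 1.95) + 250.2 × (19.1 − 3.407) = 2320.4 + 3926.4 = 6246.8 kip·in.
M_n = 6246.8/12 = 520.57 kip·ft.

M_n ≈ 521 kip·ft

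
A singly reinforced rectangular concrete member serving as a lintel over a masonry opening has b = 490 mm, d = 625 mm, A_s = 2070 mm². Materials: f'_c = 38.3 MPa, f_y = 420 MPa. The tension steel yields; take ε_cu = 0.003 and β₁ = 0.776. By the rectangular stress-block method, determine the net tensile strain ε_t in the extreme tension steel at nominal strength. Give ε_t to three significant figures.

a = A_s f_y/(0.85 f'_c b) = 54.50 mm.
β₁ = 0.776, so c = a/β₁ = 54.50/0.776 = 70.23 mm.
From the linear strain diagram with ε_cu = 0.003: ε_t = 0.003 (d − c)/c = 0.003 × (625 − 70.23)/70.23 = 0.0237.
Since ε_t ≥ 0.005, the section is tension-controlled.

ε_t ≈ 0.0237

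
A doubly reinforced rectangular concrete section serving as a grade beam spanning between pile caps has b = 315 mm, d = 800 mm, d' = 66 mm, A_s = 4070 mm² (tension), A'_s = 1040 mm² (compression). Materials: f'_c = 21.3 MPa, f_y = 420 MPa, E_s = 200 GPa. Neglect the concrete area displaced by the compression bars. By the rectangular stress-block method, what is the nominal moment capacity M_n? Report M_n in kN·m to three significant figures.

M_n ≈ 1200 kN·m

Assume both tension and compression steel yield.
Net tension couple steel: A_s − A'_s = 3030 mm².
a = (A_s − A'_s) f_y / (0.85 f'_c b) = 1272600/(0.85 × 21.3 × 315) = 223.14 mm.
c = a/β₁ = 223.14/0.85 = 262.52 mm; ε'_s = 0.003(c − d')/c = 0.0022 ≥ f_y/E_s = 0.0021, so compression steel does yield.
M_n = (A_s − A'_s) f_y (d − a/2) + A'_s f_y (d − d') = [1272600 × (800 − 111.57) + 436800 × (800 − 66)] × 10⁻⁶ = 876.10 + 320.61 = 1196.71 kN·m.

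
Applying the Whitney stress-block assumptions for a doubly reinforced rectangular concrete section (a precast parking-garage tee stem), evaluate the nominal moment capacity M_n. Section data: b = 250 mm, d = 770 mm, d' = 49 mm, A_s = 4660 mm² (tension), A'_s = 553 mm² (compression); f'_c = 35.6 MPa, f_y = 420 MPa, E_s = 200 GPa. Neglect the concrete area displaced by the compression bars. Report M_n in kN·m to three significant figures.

Assume both tension and compression steel yield.
Net tension couple steel: A_s − A'_s = 4107 mm².
a = (A_s − A'_s) f_y / (0.85 f'_c b) = 1724940/(0.85 × 35.6 × 250) = 228.02 mm.
c = a/β₁ = 228.02/0.796 = 286.46 mm; ε'_s = 0.003(c − d')/c = 0.0025 ≥ f_y/E_s = 0.0021, so compression steel does yield.
M_n = (A_s − A'_s) f_y (d − a/2) + A'_s f_y (d − d') = [1724940 × (770 − 114.01) + 232260 × (770 − 49)] × 10⁻⁶ = 1131.54 + 167.46 = 1299.00 kN·m.

M_n ≈ 1300 kN·m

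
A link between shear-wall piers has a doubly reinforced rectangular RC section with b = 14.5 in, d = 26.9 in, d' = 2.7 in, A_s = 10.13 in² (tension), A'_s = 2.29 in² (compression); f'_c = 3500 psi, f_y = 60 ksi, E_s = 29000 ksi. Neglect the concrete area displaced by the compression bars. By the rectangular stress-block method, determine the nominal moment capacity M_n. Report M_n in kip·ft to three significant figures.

Assume both steels yield.
a = (A_s − A'_s) f_y/(0.85 f'_c b) = (10.13 − 2.29) × 60/(0.85 × 3.5 × 14.5) = 10.905 in.
c = a/β₁ = 10.905/0.85 = 12.829 in; ε'_s = 0.003(c − d')/c = 0.0024 ≥ ε_y = 0.0021, so the compression steel yields.
M_n = (A_s − A'_s) f_y (d − a/2) + A'_s f_y (d − d') = 470.4 × (26.9 − 5.4525) + 137.4 × (26.9 − 2.7) = 10088.9 + 3325.1 = 13414.0 kip·in = 13414.0/12 = 1117.83 kip·ft.

M_n ≈ 1120 kip·ft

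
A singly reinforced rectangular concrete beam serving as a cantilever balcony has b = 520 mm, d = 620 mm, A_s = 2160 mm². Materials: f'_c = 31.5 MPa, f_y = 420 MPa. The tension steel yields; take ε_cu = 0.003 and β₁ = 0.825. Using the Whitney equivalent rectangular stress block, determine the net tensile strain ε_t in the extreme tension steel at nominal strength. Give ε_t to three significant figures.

a = A_s f_y/(0.85 f'_c b) = 65.16 mm.
β₁ = 0.825, so c = a/β₁ = 65.16/0.825 = 78.98 mm.
From the linear strain diagram with ε_cu = 0.003: ε_t = 0.003 (d − c)/c = 0.003 × (620 − 78.98)/78.98 = 0.0206.
Since ε_t ≥ 0.005, the section is tension-controlled.

ε_t ≈ 0.0206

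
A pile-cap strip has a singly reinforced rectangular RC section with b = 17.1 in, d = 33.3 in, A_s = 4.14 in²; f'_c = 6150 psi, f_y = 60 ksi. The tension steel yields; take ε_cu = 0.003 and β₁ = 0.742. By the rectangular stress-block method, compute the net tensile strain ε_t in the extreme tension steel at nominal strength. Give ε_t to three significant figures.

ε_t ≈ 0.0237

a = A_s f_y/(0.85 f'_c b) = 2.779 in.
β₁ = 0.742, so c = a/β₁ = 2.779/0.742 = 3.745 in.
From the linear strain diagram with ε_cu = 0.003: ε_t = 0.003 (d − c)/c = 0.003 × (33.3 − 3.745)/3.745 = 0.0237.
Since ε_t ≥ 0.005, the section is tension-controlled.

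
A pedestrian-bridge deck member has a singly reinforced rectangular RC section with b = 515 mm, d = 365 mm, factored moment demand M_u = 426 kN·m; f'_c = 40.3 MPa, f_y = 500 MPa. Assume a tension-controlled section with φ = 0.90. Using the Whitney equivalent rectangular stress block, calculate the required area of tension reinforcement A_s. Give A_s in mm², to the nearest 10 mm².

A_s ≈ 2930 mm²

M_n = M_u/φ = 426/0.90 = 473.333 kN·m.
With M_n = 0.85 f'_c a b (d − a/2), solve the quadratic for a:
a = d − √(d² − 2M_n/(0.85 f'_c b)) = 365 − √(365² − 2 × 473.333×10⁶/(0.85 × 40.3 × 515)) = 82.93 mm.
A_s = 0.85 f'_c a b / f_y = 0.85 × 40.3 × 82.93 × 515 / 500 = 2926.0 mm².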